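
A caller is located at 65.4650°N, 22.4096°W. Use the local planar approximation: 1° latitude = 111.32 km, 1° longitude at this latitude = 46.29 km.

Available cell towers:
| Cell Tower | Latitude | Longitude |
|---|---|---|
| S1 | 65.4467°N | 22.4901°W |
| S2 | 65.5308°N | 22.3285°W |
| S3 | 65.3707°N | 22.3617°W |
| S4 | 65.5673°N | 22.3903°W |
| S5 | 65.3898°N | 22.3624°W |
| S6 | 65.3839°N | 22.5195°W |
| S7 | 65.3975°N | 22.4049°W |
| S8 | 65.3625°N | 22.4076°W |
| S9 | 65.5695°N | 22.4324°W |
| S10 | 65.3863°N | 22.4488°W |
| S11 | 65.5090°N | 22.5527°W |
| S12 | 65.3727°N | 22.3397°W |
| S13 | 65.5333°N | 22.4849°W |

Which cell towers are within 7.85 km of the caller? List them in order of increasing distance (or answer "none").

Distances from 65.4650°N, 22.4096°W:
S1: √((-0.0183·111.32)² + (-0.0805·46.29)²) = √(4.150005 + 13.885647) = 4.2468 km
S2: √((0.0658·111.32)² + (0.0811·46.29)²) = √(53.653515 + 14.093409) = 8.2309 km
S3: √((-0.0943·111.32)² + (0.0479·46.29)²) = √(110.197002 + 4.916379) = 10.7291 km
S4: √((0.1023·111.32)² + (0.0193·46.29)²) = √(129.687364 + 0.798158) = 11.4230 km
S5: √((-0.0752·111.32)² + (0.0472·46.29)²) = √(70.078061 + 4.773736) = 8.6517 km
S6: √((-0.0811·111.32)² + (-0.1099·46.29)²) = √(81.505723 + 25.880326) = 10.3627 km
S7: √((-0.0675·111.32)² + (0.0047·46.29)²) = √(56.461699 + 0.047334) = 7.5172 km
S8: √((-0.1025·111.32)² + (0.0020·46.29)²) = √(130.194946 + 0.008571) = 11.4107 km
S9: √((0.1045·111.32)² + (-0.0228·46.29)²) = √(135.325293 + 1.113894) = 11.6807 km
S10: √((-0.0787·111.32)² + (-0.0392·46.29)²) = √(76.753088 + 3.292657) = 8.9468 km
S11: √((0.0440·111.32)² + (-0.1431·46.29)²) = √(23.991188 + 43.878688) = 8.2383 km
S12: √((-0.0923·111.32)² + (0.0699·46.29)²) = √(105.572255 + 10.469567) = 10.7723 km
S13: √((0.0683·111.32)² + (-0.0753·46.29)²) = √(57.807981 + 12.149665) = 8.3641 km
Threshold 7.85 km: S1 (4.2468 km), S7 (7.5172 km) are within range.

S1, S7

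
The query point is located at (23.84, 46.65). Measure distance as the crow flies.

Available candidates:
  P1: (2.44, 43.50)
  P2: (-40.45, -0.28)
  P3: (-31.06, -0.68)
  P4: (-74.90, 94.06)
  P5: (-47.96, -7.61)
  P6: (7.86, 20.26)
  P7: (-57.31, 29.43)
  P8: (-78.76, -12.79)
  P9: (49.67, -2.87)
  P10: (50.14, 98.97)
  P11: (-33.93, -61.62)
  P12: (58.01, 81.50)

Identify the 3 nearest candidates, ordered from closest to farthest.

Distances from (23.84, 46.65):
P1: 21.63
P2: 79.60
P3: 72.49
P4: 109.53
P5: 90.00
P6: 30.85
P7: 82.96
P8: 118.57
P9: 55.85
P10: 58.56
P11: 122.72
P12: 48.81
Sorted: P1 (21.63) < P6 (30.85) < P12 (48.81) < P9 (55.85) < P10 (58.56) < …

P1, P6, P12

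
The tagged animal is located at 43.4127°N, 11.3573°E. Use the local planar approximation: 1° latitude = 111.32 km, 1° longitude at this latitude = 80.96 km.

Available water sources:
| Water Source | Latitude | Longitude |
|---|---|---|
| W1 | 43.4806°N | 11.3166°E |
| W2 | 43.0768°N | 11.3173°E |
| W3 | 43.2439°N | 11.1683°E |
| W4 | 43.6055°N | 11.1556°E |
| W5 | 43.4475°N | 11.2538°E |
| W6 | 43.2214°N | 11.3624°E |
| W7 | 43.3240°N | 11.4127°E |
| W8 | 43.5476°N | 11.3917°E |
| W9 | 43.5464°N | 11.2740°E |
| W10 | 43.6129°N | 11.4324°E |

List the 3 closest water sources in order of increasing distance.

W1, W5, W7

Distances from 43.4127°N, 11.3573°E:
W1: √((0.0679·111.32)² + (-0.0407·80.96)²) = √(57.132857 + 10.857499) = 8.2456 km
W2: √((-0.3359·111.32)² + (-0.0400·80.96)²) = √(1398.190680 + 10.487235) = 37.5324 km
W3: √((-0.1688·111.32)² + (-0.1890·80.96)²) = √(353.094766 + 234.134066) = 24.2328 km
W4: √((0.1928·111.32)² + (-0.2017·80.96)²) = √(460.638735 + 266.656881) = 26.9684 km
W5: √((0.0348·111.32)² + (-0.1035·80.96)²) = √(15.007380 + 70.213674) = 9.2315 km
W6: √((-0.1913·111.32)² + (0.0051·80.96)²) = √(453.499002 + 0.170483) = 21.2995 km
W7: √((-0.0887·111.32)² + (0.0554·80.96)²) = √(97.497535 + 20.116876) = 10.8450 km
W8: √((0.1349·111.32)² + (0.0344·80.96)²) = √(225.512331 + 7.756359) = 15.2731 km
W9: √((0.1337·111.32)² + (-0.0833·80.96)²) = √(221.518096 + 45.481104) = 16.3401 km
W10: √((0.2002·111.32)² + (0.0751·80.96)²) = √(496.677563 + 36.967567) = 23.1008 km
Sorted: W1 (8.2456 km) < W5 (9.2315 km) < W7 (10.8450 km) < W8 (15.2731 km) < W9 (16.3401 km) < …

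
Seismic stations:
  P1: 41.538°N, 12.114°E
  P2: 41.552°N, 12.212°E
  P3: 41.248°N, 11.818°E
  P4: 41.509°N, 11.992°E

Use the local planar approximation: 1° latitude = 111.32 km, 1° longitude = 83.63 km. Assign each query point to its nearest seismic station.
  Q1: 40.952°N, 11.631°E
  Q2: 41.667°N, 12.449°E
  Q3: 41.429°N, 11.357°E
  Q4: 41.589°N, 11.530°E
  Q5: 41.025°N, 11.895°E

Q1→P3; Q2→P2; Q3→P3; Q4→P4; Q5→P3

Q1 at 40.952°N, 11.631°E:
  P1: √((0.586·111.32)² + (0.483·83.63)²) = √(4255.41213 + 1631.61788) = 76.727 km
  P2: √((0.600·111.32)² + (0.581·83.63)²) = √(4461.17126 + 2360.89384) = 82.596 km
  P3: √((0.296·111.32)² + (0.187·83.63)²) = √(1085.74995 + 244.57238) = 36.474 km
  P4: √((0.557·111.32)² + (0.361·83.63)²) = √(3844.64979 + 911.46206) = 68.965 km
  → nearest: P3 (36.474 km)
Q2 at 41.667°N, 12.449°E:
  P1: √((-0.129·111.32)² + (-0.335·83.63)²) = √(206.21764 + 784.89906) = 31.482 km
  P2: √((-0.115·111.32)² + (-0.237·83.63)²) = √(163.88608 + 392.84469) = 23.595 km
  P3: √((-0.419·111.32)² + (-0.631·83.63)²) = √(2175.57691 + 2784.72884) = 70.429 km
  P4: √((-0.158·111.32)² + (-0.457·83.63)²) = √(309.35744 + 1460.68508) = 42.072 km
  → nearest: P2 (23.595 km)
Q3 at 41.429°N, 11.357°E:
  P1: √((0.109·111.32)² + (0.757·83.63)²) = √(147.23104 + 4007.89147) = 64.460 km
  P2: √((0.123·111.32)² + (0.855·83.63)²) = √(187.48072 + 5112.77196) = 72.803 km
  P3: √((-0.181·111.32)² + (0.461·83.63)²) = √(405.97898 + 1486.36696) = 43.501 km
  P4: √((0.080·111.32)² + (0.635·83.63)²) = √(79.30971 + 2820.14634) = 53.847 km
  → nearest: P3 (43.501 km)
Q4 at 41.589°N, 11.530°E:
  P1: √((-0.051·111.32)² + (0.584·83.63)²) = √(32.23196 + 2385.33779) = 49.169 km
  P2: √((-0.037·111.32)² + (0.682·83.63)²) = √(16.96484 + 3253.06651) = 57.184 km
  P3: √((-0.341·111.32)² + (0.288·83.63)²) = √(1440.97071 + 580.10842) = 44.956 km
  P4: √((-0.080·111.32)² + (0.462·83.63)²) = √(79.30971 + 1492.82241) = 39.650 km
  → nearest: P4 (39.650 km)
Q5 at 41.025°N, 11.895°E:
  P1: √((0.513·111.32)² + (0.219·83.63)²) = √(3261.22772 + 335.43813) = 59.972 km
  P2: √((0.527·111.32)² + (0.317·83.63)²) = √(3441.65732 + 702.81774) = 64.378 km
  P3: √((0.223·111.32)² + (-0.077·83.63)²) = √(616.24885 + 41.46729) = 25.646 km
  P4: √((0.484·111.32)² + (0.097·83.63)²) = √(2902.93371 + 65.80633) = 54.486 km
  → nearest: P3 (25.646 km)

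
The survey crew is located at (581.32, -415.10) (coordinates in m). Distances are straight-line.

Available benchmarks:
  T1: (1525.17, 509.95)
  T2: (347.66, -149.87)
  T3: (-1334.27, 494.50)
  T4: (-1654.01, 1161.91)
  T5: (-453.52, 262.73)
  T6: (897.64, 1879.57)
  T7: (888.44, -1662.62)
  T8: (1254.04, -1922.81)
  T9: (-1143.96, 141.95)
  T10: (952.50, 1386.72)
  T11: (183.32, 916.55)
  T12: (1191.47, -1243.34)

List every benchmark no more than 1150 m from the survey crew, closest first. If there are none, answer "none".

T2, T12

Distances from (581.32, -415.10):
T1: √((943.85)² + (925.05)²) = √(890852.8225 + 855717.5025) = 1321.58 m
T2: √((-233.66)² + (265.23)²) = √(54596.9956 + 70346.9529) = 353.47 m
T3: √((-1915.59)² + (909.60)²) = √(3669485.0481 + 827372.1600) = 2120.58 m
T4: √((-2235.33)² + (1577.01)²) = √(4996700.2089 + 2486960.5401) = 2735.63 m
T5: √((-1034.84)² + (677.83)²) = √(1070893.8256 + 459453.5089) = 1237.07 m
T6: √((316.32)² + (2294.67)²) = √(100058.3424 + 5265510.4089) = 2316.37 m
T7: √((307.12)² + (-1247.52)²) = √(94322.6944 + 1556306.1504) = 1284.77 m
T8: √((672.72)² + (-1507.71)²) = √(452552.1984 + 2273189.4441) = 1650.98 m
T9: √((-1725.28)² + (557.05)²) = √(2976591.0784 + 310304.7025) = 1812.98 m
T10: √((371.18)² + (1801.82)²) = √(137774.5924 + 3246555.3124) = 1839.65 m
T11: √((-398.00)² + (1331.65)²) = √(158404.0000 + 1773291.7225) = 1389.85 m
T12: √((610.15)² + (-828.24)²) = √(372283.0225 + 685981.4976) = 1028.72 m
Threshold 1150 m: T2 (353.47 m), T12 (1028.72 m) are within range.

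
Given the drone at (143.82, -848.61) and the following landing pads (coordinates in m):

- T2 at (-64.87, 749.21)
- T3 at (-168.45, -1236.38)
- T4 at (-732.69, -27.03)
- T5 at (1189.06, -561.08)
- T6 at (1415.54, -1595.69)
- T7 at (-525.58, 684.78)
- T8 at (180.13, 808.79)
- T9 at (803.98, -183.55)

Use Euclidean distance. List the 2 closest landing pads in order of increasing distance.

Distances from (143.82, -848.61):
T2: √((-208.69)² + (1597.82)²) = √(43551.5161 + 2553028.7524) = 1611.39 m
T3: √((-312.27)² + (-387.77)²) = √(97512.5529 + 150365.5729) = 497.87 m
T4: √((-876.51)² + (821.58)²) = √(768269.7801 + 674993.6964) = 1201.36 m
T5: √((1045.24)² + (287.53)²) = √(1092526.6576 + 82673.5009) = 1084.07 m
T6: √((1271.72)² + (-747.08)²) = √(1617271.7584 + 558128.5264) = 1474.92 m
T7: √((-669.40)² + (1533.39)²) = √(448096.3600 + 2351284.8921) = 1673.14 m
T8: √((36.31)² + (1657.40)²) = √(1318.4161 + 2746974.7600) = 1657.80 m
T9: √((660.16)² + (665.06)²) = √(435811.2256 + 442304.8036) = 937.08 m
Sorted: T3 (497.87 m) < T9 (937.08 m) < T5 (1084.07 m) < T4 (1201.36 m) < …

T3, T9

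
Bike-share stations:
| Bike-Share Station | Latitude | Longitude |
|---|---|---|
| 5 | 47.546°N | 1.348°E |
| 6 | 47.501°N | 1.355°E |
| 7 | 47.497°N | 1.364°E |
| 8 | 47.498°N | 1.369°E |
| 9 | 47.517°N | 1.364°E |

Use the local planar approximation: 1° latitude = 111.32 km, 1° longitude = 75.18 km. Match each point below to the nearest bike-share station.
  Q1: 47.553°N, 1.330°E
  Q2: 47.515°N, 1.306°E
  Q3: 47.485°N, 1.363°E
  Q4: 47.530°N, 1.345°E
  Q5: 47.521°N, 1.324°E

Q1 at 47.553°N, 1.330°E:
  5: √((-0.007·111.32)² + (0.018·75.18)²) = √(0.60721 + 1.83126) = 1.562 km
  6: √((-0.052·111.32)² + (0.025·75.18)²) = √(33.50835 + 3.53252) = 6.086 km
  7: √((-0.056·111.32)² + (0.034·75.18)²) = √(38.86176 + 6.53375) = 6.738 km
  8: √((-0.055·111.32)² + (0.039·75.18)²) = √(37.48623 + 8.59674) = 6.788 km
  9: √((-0.036·111.32)² + (0.034·75.18)²) = √(16.06022 + 6.53375) = 4.753 km
  → nearest: 5 (1.562 km)
Q2 at 47.515°N, 1.306°E:
  5: √((0.031·111.32)² + (0.042·75.18)²) = √(11.90885 + 9.97019) = 4.678 km
  6: √((-0.014·111.32)² + (0.049·75.18)²) = √(2.42886 + 13.57053) = 4.000 km
  7: √((-0.018·111.32)² + (0.058·75.18)²) = √(4.01505 + 19.01344) = 4.799 km
  8: √((-0.017·111.32)² + (0.063·75.18)²) = √(3.58133 + 22.43292) = 5.100 km
  9: √((0.002·111.32)² + (0.058·75.18)²) = √(0.04957 + 19.01344) = 4.366 km
  → nearest: 6 (4.000 km)
Q3 at 47.485°N, 1.363°E:
  5: √((0.061·111.32)² + (-0.015·75.18)²) = √(46.11116 + 1.27171) = 6.884 km
  6: √((0.016·111.32)² + (-0.008·75.18)²) = √(3.17239 + 0.36173) = 1.880 km
  7: √((0.012·111.32)² + (0.001·75.18)²) = √(1.78447 + 0.00565) = 1.338 km
  8: √((0.013·111.32)² + (0.006·75.18)²) = √(2.09427 + 0.20347) = 1.516 km
  9: √((0.032·111.32)² + (0.001·75.18)²) = √(12.68955 + 0.00565) = 3.563 km
  → nearest: 7 (1.338 km)
Q4 at 47.530°N, 1.345°E:
  5: √((0.016·111.32)² + (0.003·75.18)²) = √(3.17239 + 0.05087) = 1.795 km
  6: √((-0.029·111.32)² + (0.010·75.18)²) = √(10.42179 + 0.56520) = 3.315 km
  7: √((-0.033·111.32)² + (0.019·75.18)²) = √(13.49504 + 2.04038) = 3.942 km
  8: √((-0.032·111.32)² + (0.024·75.18)²) = √(12.68955 + 3.25557) = 3.993 km
  9: √((-0.013·111.32)² + (0.019·75.18)²) = √(2.09427 + 2.04038) = 2.033 km
  → nearest: 5 (1.795 km)
Q5 at 47.521°N, 1.324°E:
  5: √((0.025·111.32)² + (0.024·75.18)²) = √(7.74509 + 3.25557) = 3.317 km
  6: √((-0.020·111.32)² + (0.031·75.18)²) = √(4.95686 + 5.43160) = 3.223 km
  7: √((-0.024·111.32)² + (0.040·75.18)²) = √(7.13787 + 9.04325) = 4.023 km
  8: √((-0.023·111.32)² + (0.045·75.18)²) = √(6.55544 + 11.44537) = 4.243 km
  9: √((-0.004·111.32)² + (0.040·75.18)²) = √(0.19827 + 9.04325) = 3.040 km
  → nearest: 9 (3.040 km)

Q1→5; Q2→6; Q3→7; Q4→5; Q5→9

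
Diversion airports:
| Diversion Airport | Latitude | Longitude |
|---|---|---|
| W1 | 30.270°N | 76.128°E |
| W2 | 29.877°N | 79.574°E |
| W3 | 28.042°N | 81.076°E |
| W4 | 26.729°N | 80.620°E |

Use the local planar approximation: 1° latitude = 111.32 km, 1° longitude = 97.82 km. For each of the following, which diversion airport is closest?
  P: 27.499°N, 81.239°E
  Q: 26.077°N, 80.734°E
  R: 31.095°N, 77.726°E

P at 27.499°N, 81.239°E:
  W1: √((2.771·111.32)² + (-5.111·97.82)²) = √(95152.33428 + 249958.02176) = 587.461 km
  W2: √((2.378·111.32)² + (-1.665·97.82)²) = √(70076.12778 + 26526.73462) = 310.810 km
  W3: √((0.543·111.32)² + (-0.163·97.82)²) = √(3653.81079 + 254.23218) = 62.514 km
  W4: √((-0.770·111.32)² + (-0.619·97.82)²) = √(7347.30123 + 3666.37274) = 104.946 km
  → nearest: W3 (62.514 km)
Q at 26.077°N, 80.734°E:
  W1: √((4.193·111.32)² + (-4.606·97.82)²) = √(217869.34118 + 203003.34039) = 648.747 km
  W2: √((3.800·111.32)² + (-1.160·97.82)²) = √(178942.53626 + 12875.71323) = 437.971 km
  W3: √((1.965·111.32)² + (0.342·97.82)²) = √(47848.85004 + 1119.19956) = 221.287 km
  W4: √((0.652·111.32)² + (-0.114·97.82)²) = √(5267.94930 + 124.35551) = 73.432 km
  → nearest: W4 (73.432 km)
R at 31.095°N, 77.726°E:
  W1: √((-0.825·111.32)² + (-1.598·97.82)²) = √(8434.40192 + 24434.80440) = 181.299 km
  W2: √((-1.218·111.32)² + (1.848·97.82)²) = √(18384.04066 + 32678.28460) = 225.970 km
  W3: √((-3.053·111.32)² + (3.350·97.82)²) = √(115504.79241 + 107385.32381) = 472.112 km
  W4: √((-4.366·111.32)² + (2.894·97.82)²) = √(236218.47317 + 80140.55958) = 562.458 km
  → nearest: W1 (181.299 km)

P→W3; Q→W4; R→W1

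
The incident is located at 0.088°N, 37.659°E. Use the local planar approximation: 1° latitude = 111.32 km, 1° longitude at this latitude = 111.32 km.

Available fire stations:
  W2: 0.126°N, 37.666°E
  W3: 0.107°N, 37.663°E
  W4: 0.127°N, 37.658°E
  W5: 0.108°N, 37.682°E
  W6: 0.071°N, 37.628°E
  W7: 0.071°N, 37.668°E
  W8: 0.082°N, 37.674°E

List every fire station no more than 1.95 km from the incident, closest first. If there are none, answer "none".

W8

Distances from 0.088°N, 37.659°E:
W2: 4.301 km
W3: 2.161 km
W4: 4.343 km
W5: 3.393 km
W6: 3.936 km
W7: 2.141 km
W8: 1.798 km
Threshold 1.95 km: W8 (1.798 km) is within range.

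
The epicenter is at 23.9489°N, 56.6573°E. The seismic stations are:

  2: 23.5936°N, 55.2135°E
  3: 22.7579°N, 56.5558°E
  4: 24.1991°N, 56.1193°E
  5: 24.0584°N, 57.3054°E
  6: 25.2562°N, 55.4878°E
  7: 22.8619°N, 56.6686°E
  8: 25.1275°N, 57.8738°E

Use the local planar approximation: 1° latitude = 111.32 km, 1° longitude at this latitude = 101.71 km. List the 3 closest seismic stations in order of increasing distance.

Distances from 23.9489°N, 56.6573°E:
2: √((-0.3553·111.32)² + (-1.4438·101.71)²) = √(1564.360388 + 21564.598844) = 152.0821 km
3: √((-1.1910·111.32)² + (-0.1015·101.71)²) = √(17578.018544 + 106.575994) = 132.9834 km
4: √((0.2502·111.32)² + (-0.5380·101.71)²) = √(775.748610 + 2994.276211) = 61.4005 km
5: √((0.1095·111.32)² + (0.6481·101.71)²) = √(148.584885 + 4345.215815) = 67.0358 km
6: √((1.3073·111.32)² + (-1.1695·101.71)²) = √(21178.583896 + 14149.065626) = 187.9565 km
7: √((-1.0870·111.32)² + (0.0113·101.71)²) = √(14642.171303 + 1.320943) = 121.0103 km
8: √((1.1786·111.32)² + (1.2165·101.71)²) = √(17213.899728 + 15309.166104) = 180.3415 km
Sorted: 4 (61.4005 km) < 5 (67.0358 km) < 7 (121.0103 km) < 3 (132.9834 km) < 2 (152.0821 km) < …

4, 5, 7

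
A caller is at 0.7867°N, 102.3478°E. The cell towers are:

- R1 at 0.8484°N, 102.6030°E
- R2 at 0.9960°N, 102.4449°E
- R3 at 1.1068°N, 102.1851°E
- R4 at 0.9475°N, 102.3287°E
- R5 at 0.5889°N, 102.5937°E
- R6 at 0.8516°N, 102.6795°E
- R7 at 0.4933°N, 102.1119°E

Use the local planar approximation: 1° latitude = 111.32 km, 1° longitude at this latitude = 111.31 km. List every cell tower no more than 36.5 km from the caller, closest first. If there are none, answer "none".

R4, R2, R1, R5

Distances from 0.7867°N, 102.3478°E:
R1: 29.2249 km
R2: 25.6841 km
R3: 39.9716 km
R4: 18.0261 km
R5: 35.1286 km
R6: 37.6217 km
R7: 41.9076 km
Threshold 36.5 km: R4 (18.0261 km), R2 (25.6841 km), R1 (29.2249 km), R5 (35.1286 km) are within range.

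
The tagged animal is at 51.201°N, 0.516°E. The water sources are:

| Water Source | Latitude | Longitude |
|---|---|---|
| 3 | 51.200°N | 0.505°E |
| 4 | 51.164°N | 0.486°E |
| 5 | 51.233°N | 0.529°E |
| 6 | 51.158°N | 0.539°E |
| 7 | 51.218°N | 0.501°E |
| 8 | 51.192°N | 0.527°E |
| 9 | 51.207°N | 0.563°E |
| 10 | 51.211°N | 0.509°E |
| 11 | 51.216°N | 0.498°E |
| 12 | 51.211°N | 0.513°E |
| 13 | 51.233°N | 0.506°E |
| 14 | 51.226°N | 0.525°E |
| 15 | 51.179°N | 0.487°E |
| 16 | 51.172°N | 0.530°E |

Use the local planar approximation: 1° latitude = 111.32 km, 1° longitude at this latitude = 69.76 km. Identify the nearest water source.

Distances from 51.201°N, 0.516°E:
3: √((-0.001·111.32)² + (-0.011·69.76)²) = √(0.01239 + 0.58884) = 0.775 km
4: √((-0.037·111.32)² + (-0.030·69.76)²) = √(16.96484 + 4.37981) = 4.620 km
5: √((0.032·111.32)² + (0.013·69.76)²) = √(12.68955 + 0.82243) = 3.676 km
6: √((-0.043·111.32)² + (0.023·69.76)²) = √(22.91307 + 2.57436) = 5.049 km
7: √((0.017·111.32)² + (-0.015·69.76)²) = √(3.58133 + 1.09495) = 2.162 km
8: √((-0.009·111.32)² + (0.011·69.76)²) = √(1.00376 + 0.58884) = 1.262 km
9: √((0.006·111.32)² + (0.047·69.76)²) = √(0.44612 + 10.75000) = 3.346 km
10: √((0.010·111.32)² + (-0.007·69.76)²) = √(1.23921 + 0.23846) = 1.216 km
11: √((0.015·111.32)² + (-0.018·69.76)²) = √(2.78823 + 1.57673) = 2.089 km
12: √((0.010·111.32)² + (-0.003·69.76)²) = √(1.23921 + 0.04380) = 1.133 km
13: √((0.032·111.32)² + (-0.010·69.76)²) = √(12.68955 + 0.48665) = 3.630 km
14: √((0.025·111.32)² + (0.009·69.76)²) = √(7.74509 + 0.39418) = 2.853 km
15: √((-0.022·111.32)² + (-0.029·69.76)²) = √(5.99780 + 4.09269) = 3.177 km
16: √((-0.029·111.32)² + (0.014·69.76)²) = √(10.42179 + 0.95383) = 3.373 km
Minimum: 3 at 0.775 km.

3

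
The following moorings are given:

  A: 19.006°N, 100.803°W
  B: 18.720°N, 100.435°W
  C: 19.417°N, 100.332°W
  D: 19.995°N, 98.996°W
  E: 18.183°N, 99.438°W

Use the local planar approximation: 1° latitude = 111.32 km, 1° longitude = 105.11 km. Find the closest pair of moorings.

A and B

Pairwise distances:
A–B: 50.098 km
A–C: 67.411 km
A–D: 219.536 km
A–E: 170.231 km
B–C: 78.342 km
B–D: 207.419 km
B–E: 120.646 km
C–D: 154.466 km
C–E: 166.434 km
D–E: 206.993 km
Closest pair: A–B at 50.098 km.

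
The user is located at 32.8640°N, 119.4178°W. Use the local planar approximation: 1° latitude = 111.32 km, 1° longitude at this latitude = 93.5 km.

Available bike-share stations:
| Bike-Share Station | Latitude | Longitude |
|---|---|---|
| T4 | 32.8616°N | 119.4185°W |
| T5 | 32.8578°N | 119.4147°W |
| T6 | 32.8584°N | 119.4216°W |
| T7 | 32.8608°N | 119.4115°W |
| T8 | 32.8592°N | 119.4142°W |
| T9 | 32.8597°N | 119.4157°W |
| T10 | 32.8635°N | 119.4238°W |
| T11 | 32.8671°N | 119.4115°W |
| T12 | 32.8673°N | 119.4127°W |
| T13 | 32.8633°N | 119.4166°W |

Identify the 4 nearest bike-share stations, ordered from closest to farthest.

T13, T4, T9, T10

Distances from 32.8640°N, 119.4178°W:
T4: 0.2751 km
T5: 0.7486 km
T6: 0.7175 km
T7: 0.6884 km
T8: 0.6315 km
T9: 0.5174 km
T10: 0.5638 km
T11: 0.6827 km
T12: 0.6019 km
T13: 0.1366 km
Sorted: T13 (0.1366 km) < T4 (0.2751 km) < T9 (0.5174 km) < T10 (0.5638 km) < T12 (0.6019 km) < T8 (0.6315 km) < …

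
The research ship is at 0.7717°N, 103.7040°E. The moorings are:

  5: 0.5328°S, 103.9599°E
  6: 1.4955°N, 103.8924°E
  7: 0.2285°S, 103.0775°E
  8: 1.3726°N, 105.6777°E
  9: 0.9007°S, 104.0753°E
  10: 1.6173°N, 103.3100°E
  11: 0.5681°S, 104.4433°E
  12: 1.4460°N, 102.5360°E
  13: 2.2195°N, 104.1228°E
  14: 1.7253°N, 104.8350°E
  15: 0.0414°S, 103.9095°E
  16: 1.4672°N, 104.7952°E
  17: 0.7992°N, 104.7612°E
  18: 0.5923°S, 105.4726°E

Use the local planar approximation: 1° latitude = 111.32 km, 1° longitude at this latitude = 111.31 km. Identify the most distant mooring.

18

Distances from 0.7717°N, 103.7040°E:
5: √((-1.3045·111.32)² + (0.2559·111.31)²) = √(21087.959663 + 811.351302) = 147.9842 km
6: √((0.7238·111.32)² + (0.1884·111.31)²) = √(6492.075366 + 439.774620) = 83.2577 km
7: √((-1.0002·111.32)² + (-0.6265·111.31)²) = √(12397.099753 + 4863.069947) = 131.3780 km
8: √((0.6009·111.32)² + (1.9737·111.31)²) = √(4474.564815 + 48264.815207) = 229.6506 km
9: √((-1.6724·111.32)² + (0.3713·111.31)²) = √(34659.852732 + 1708.119552) = 190.7039 km
10: √((0.8456·111.32)² + (-0.3940·111.31)²) = √(8860.869571 + 1923.361016) = 103.8472 km
11: √((-1.3398·111.32)² + (0.7393·111.31)²) = √(22244.689201 + 6771.888174) = 170.3425 km
12: √((0.6743·111.32)² + (-1.1680·111.31)²) = √(5634.465379 + 16902.620902) = 150.1236 km
13: √((1.4478·111.32)² + (0.4188·111.31)²) = √(25975.477505 + 2173.110006) = 167.7754 km
14: √((0.9536·111.32)² + (1.1310·111.31)²) = √(11268.831372 + 15848.697468) = 164.6740 km
15: √((-0.8131·111.32)² + (0.2055·111.31)²) = √(8192.837056 + 523.229254) = 93.3599 km
16: √((0.6955·111.32)² + (1.0912·111.31)²) = √(5994.330220 + 14752.889180) = 144.0390 km
17: √((0.0275·111.32)² + (1.0572·111.31)²) = √(9.371558 + 13847.860325) = 117.7167 km
18: √((-1.3640·111.32)² + (1.7686·111.31)²) = √(23055.531367 + 38754.988010) = 248.6172 km
Maximum: 18 at 248.6172 km.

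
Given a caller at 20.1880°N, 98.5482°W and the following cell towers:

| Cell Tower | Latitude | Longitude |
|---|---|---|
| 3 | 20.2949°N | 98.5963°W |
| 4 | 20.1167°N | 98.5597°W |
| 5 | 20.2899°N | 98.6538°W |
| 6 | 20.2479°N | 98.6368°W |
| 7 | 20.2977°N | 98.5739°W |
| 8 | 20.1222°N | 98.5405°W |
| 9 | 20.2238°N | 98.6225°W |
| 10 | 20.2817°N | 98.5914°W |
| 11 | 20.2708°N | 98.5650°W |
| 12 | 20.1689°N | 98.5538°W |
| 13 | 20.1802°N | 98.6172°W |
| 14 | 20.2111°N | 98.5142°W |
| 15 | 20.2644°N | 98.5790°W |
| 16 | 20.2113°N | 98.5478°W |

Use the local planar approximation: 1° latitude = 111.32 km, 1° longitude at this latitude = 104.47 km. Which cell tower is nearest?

12

Distances from 20.1880°N, 98.5482°W:
3: 12.9176 km
4: 8.0275 km
5: 15.8234 km
6: 11.4078 km
7: 12.5035 km
8: 7.3689 km
9: 8.7254 km
10: 11.3652 km
11: 9.3829 km
12: 2.2052 km
13: 7.2605 km
14: 4.3851 km
15: 9.0932 km
16: 2.5941 km
Minimum: 12 at 2.2052 km.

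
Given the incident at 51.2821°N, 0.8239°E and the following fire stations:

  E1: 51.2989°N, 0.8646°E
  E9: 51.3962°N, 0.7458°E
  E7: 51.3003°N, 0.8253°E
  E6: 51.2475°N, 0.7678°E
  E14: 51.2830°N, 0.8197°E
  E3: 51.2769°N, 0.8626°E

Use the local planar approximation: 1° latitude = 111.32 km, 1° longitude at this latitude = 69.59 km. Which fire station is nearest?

E14

Distances from 51.2821°N, 0.8239°E:
E1: √((0.0168·111.32)² + (0.0407·69.59)²) = √(3.497558 + 8.021997) = 3.3940 km
E9: √((0.1141·111.32)² + (-0.0781·69.59)²) = √(161.330947 + 29.538997) = 13.8156 km
E7: √((0.0182·111.32)² + (0.0014·69.59)²) = √(4.104773 + 0.009492) = 2.0284 km
E6: √((-0.0346·111.32)² + (-0.0561·69.59)²) = √(14.835377 + 15.241208) = 5.4842 km
E14: √((0.0009·111.32)² + (-0.0042·69.59)²) = √(0.010038 + 0.085426) = 0.3090 km
E3: √((-0.0052·111.32)² + (0.0387·69.59)²) = √(0.335084 + 7.252965) = 2.7546 km
Minimum: E14 at 0.3090 km.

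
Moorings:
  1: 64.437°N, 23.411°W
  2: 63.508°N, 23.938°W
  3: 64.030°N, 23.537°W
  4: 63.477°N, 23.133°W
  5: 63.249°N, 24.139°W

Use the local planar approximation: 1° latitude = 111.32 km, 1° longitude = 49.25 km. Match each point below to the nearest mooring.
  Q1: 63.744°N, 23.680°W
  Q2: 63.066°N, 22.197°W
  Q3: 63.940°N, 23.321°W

Q1 at 63.744°N, 23.680°W:
  1: 78.274 km
  2: 29.183 km
  3: 32.607 km
  4: 40.115 km
  5: 59.560 km
  → nearest: 2 (29.183 km)
Q2 at 63.066°N, 22.197°W:
  1: 163.913 km
  2: 98.859 km
  3: 125.981 km
  4: 64.949 km
  5: 97.789 km
  → nearest: 4 (64.949 km)
Q3 at 63.940°N, 23.321°W:
  1: 55.503 km
  2: 56.886 km
  3: 14.613 km
  4: 52.366 km
  5: 86.833 km
  → nearest: 3 (14.613 km)

Q1→2; Q2→4; Q3→3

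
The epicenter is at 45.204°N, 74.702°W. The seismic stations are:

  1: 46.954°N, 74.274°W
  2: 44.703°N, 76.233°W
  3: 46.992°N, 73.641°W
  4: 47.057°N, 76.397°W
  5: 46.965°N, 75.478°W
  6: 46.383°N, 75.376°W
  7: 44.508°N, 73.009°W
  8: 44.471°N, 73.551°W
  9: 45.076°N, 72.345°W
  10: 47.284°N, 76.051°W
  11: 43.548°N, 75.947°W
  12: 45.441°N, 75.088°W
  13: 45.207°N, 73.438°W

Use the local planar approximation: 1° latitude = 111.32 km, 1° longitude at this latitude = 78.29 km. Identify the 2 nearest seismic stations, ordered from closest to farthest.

Distances from 45.204°N, 74.702°W:
1: 197.671 km
2: 132.202 km
3: 215.678 km
4: 245.274 km
5: 205.233 km
6: 141.457 km
7: 153.529 km
8: 121.566 km
9: 185.079 km
10: 254.495 km
11: 208.528 km
12: 40.116 km
13: 98.959 km
Sorted: 12 (40.116 km) < 13 (98.959 km) < 8 (121.566 km) < 2 (132.202 km) < …

12, 13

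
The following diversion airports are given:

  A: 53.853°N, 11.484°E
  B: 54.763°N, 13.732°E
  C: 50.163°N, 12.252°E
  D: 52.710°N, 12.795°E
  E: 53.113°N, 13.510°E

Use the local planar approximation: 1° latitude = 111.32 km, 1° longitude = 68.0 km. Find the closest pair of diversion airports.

D and E

Pairwise distances:
A–B: √((0.910·111.32)² + (2.248·68.0)²) = √(10261.93312 + 23367.40250) = 183.383 km
A–C: √((-3.690·111.32)² + (0.768·68.0)²) = √(168732.65013 + 2727.34618) = 414.077 km
A–D: √((-1.143·111.32)² + (1.311·68.0)²) = √(16189.70205 + 7947.36590) = 155.361 km
A–E: √((-0.740·111.32)² + (2.026·68.0)²) = √(6785.93718 + 18980.02182) = 160.518 km
B–C: √((-4.600·111.32)² + (-1.480·68.0)²) = √(262217.73318 + 10128.40960) = 521.868 km
B–D: √((-2.053·111.32)² + (-0.937·68.0)²) = √(52230.51332 + 4059.72866) = 237.256 km
B–E: √((-1.650·111.32)² + (-0.222·68.0)²) = √(33737.60768 + 227.88922) = 184.297 km
C–D: √((2.547·111.32)² + (0.543·68.0)²) = √(80390.41771 + 1363.38178) = 285.926 km
C–E: √((2.950·111.32)² + (1.258·68.0)²) = √(107842.61924 + 7317.77594) = 339.353 km
D–E: √((0.403·111.32)² + (0.715·68.0)²) = √(2012.59546 + 2363.90440) = 66.155 km
Closest pair: D–E at 66.155 km.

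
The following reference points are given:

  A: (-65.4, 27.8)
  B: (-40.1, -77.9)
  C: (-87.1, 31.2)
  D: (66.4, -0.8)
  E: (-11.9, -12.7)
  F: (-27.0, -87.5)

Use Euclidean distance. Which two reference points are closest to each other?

B and F

Pairwise distances:
A–B: √((25.3)² + (-105.7)²) = √(640.090 + 11172.490) = 108.7
A–C: √((-21.7)² + (3.4)²) = √(470.890 + 11.560) = 22.0
A–D: √((131.8)² + (-28.6)²) = √(17371.240 + 817.960) = 134.9
A–E: √((53.5)² + (-40.5)²) = √(2862.250 + 1640.250) = 67.1
A–F: √((38.4)² + (-115.3)²) = √(1474.560 + 13294.090) = 121.5
B–C: √((-47.0)² + (109.1)²) = √(2209.000 + 11902.810) = 118.8
B–D: √((106.5)² + (77.1)²) = √(11342.250 + 5944.410) = 131.5
B–E: √((28.2)² + (65.2)²) = √(795.240 + 4251.040) = 71.0
B–F: √((13.1)² + (-9.6)²) = √(171.610 + 92.160) = 16.2
C–D: √((153.5)² + (-32.0)²) = √(23562.250 + 1024.000) = 156.8
C–E: √((75.2)² + (-43.9)²) = √(5655.040 + 1927.210) = 87.1
C–F: √((60.1)² + (-118.7)²) = √(3612.010 + 14089.690) = 133.0
D–E: √((-78.3)² + (-11.9)²) = √(6130.890 + 141.610) = 79.2
D–F: √((-93.4)² + (-86.7)²) = √(8723.560 + 7516.890) = 127.4
E–F: √((-15.1)² + (-74.8)²) = √(228.010 + 5595.040) = 76.3
Closest pair: B–F at 16.2.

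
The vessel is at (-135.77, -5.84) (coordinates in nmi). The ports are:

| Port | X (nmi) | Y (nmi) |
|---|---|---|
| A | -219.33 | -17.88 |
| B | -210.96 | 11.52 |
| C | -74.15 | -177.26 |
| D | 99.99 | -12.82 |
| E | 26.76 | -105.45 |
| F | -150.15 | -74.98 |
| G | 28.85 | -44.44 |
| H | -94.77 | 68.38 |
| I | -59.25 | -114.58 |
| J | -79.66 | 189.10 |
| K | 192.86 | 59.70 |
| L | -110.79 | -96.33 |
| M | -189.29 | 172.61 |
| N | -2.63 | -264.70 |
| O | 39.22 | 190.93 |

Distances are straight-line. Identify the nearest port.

F

Distances from (-135.77, -5.84):
A: √((-83.56)² + (-12.04)²) = √(6982.2736 + 144.9616) = 84.42 nmi
B: √((-75.19)² + (17.36)²) = √(5653.5361 + 301.3696) = 77.17 nmi
C: √((61.62)² + (-171.42)²) = √(3797.0244 + 29384.8164) = 182.16 nmi
D: √((235.76)² + (-6.98)²) = √(55582.7776 + 48.7204) = 235.86 nmi
E: √((162.53)² + (-99.61)²) = √(26416.0009 + 9922.1521) = 190.63 nmi
F: √((-14.38)² + (-69.14)²) = √(206.7844 + 4780.3396) = 70.62 nmi
G: √((164.62)² + (-38.60)²) = √(27099.7444 + 1489.9600) = 169.08 nmi
H: √((41.00)² + (74.22)²) = √(1681.0000 + 5508.6084) = 84.79 nmi
I: √((76.52)² + (-108.74)²) = √(5855.3104 + 11824.3876) = 132.97 nmi
J: √((56.11)² + (194.94)²) = √(3148.3321 + 38001.6036) = 202.85 nmi
K: √((328.63)² + (65.54)²) = √(107997.6769 + 4295.4916) = 335.10 nmi
L: √((24.98)² + (-90.49)²) = √(624.0004 + 8188.4401) = 93.87 nmi
M: √((-53.52)² + (178.45)²) = √(2864.3904 + 31844.4025) = 186.30 nmi
N: √((133.14)² + (-258.86)²) = √(17726.2596 + 67008.4996) = 291.09 nmi
O: √((174.99)² + (196.77)²) = √(30621.5001 + 38718.4329) = 263.32 nmi
Minimum: F at 70.62 nmi.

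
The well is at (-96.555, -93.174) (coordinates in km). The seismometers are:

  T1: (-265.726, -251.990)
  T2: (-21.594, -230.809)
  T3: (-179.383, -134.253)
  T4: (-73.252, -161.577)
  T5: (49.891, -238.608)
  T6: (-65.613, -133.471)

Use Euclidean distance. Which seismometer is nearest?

T6

Distances from (-96.555, -93.174):
T1: √((-169.171)² + (-158.816)²) = √(28618.82724 + 25222.52186) = 232.037 km
T2: √((74.961)² + (-137.635)²) = √(5619.15152 + 18943.39322) = 156.724 km
T3: √((-82.828)² + (-41.079)²) = √(6860.47758 + 1687.48424) = 92.455 km
T4: √((23.303)² + (-68.403)²) = √(543.02981 + 4678.97041) = 72.263 km
T5: √((146.446)² + (-145.434)²) = √(21446.43092 + 21151.04836) = 206.392 km
T6: √((30.942)² + (-40.297)²) = √(957.40736 + 1623.84821) = 50.806 km
Minimum: T6 at 50.806 km.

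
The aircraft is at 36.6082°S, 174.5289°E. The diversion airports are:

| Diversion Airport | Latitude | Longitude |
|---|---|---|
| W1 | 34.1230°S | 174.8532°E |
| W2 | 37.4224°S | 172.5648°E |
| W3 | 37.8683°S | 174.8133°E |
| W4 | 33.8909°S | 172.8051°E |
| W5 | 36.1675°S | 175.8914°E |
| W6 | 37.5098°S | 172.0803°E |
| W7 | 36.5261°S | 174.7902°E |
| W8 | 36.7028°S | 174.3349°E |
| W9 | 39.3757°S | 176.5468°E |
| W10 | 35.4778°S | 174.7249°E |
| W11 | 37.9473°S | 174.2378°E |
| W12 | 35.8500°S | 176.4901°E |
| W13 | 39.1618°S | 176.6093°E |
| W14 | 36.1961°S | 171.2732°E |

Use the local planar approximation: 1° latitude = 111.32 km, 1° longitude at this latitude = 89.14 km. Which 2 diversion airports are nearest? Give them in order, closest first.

Distances from 36.6082°S, 174.5289°E:
W1: √((2.4852·111.32)² + (0.3243·89.14)²) = √(76536.585837 + 835.678361) = 278.1587 km
W2: √((-0.8142·111.32)² + (-1.9641·89.14)²) = √(8215.019363 + 30652.962280) = 197.1496 km
W3: √((-1.2601·111.32)² + (0.2844·89.14)²) = √(19676.888218 + 642.694293) = 142.5468 km
W4: √((2.7173·111.32)² + (-1.7238·89.14)²) = √(91500.100883 + 23611.251774) = 339.2806 km
W5: √((0.4407·111.32)² + (1.3625·89.14)²) = √(2406.758401 + 14750.891936) = 130.9872 km
W6: √((-0.9016·111.32)² + (-2.4486·89.14)²) = √(10073.356438 + 47641.008877) = 240.2381 km
W7: √((0.0821·111.32)² + (0.2613·89.14)²) = √(83.528121 + 542.530401) = 25.0212 km
W8: √((-0.0946·111.32)² + (-0.1940·89.14)²) = √(110.899265 + 299.053383) = 20.2473 km
W9: √((-2.7675·111.32)² + (2.0179·89.14)²) = √(94912.115700 + 32355.233634) = 356.7455 km
W10: √((1.1304·111.32)² + (0.1960·89.14)²) = √(15834.731110 + 305.251216) = 127.0432 km
W11: √((-1.3391·111.32)² + (-0.2911·89.14)²) = √(22221.451084 + 673.332644) = 151.3102 km
W12: √((0.7582·111.32)² + (1.9612·89.14)²) = √(7123.836699 + 30562.510709) = 194.1297 km
W13: √((-2.5536·111.32)² + (2.0804·89.14)²) = √(80807.586293 + 34390.536400) = 339.4085 km
W14: √((0.4121·111.32)² + (-3.2557·89.14)²) = √(2104.513056 + 84223.642251) = 293.8165 km
Sorted: W8 (20.2473 km) < W7 (25.0212 km) < W10 (127.0432 km) < W5 (130.9872 km) < …

W8, W7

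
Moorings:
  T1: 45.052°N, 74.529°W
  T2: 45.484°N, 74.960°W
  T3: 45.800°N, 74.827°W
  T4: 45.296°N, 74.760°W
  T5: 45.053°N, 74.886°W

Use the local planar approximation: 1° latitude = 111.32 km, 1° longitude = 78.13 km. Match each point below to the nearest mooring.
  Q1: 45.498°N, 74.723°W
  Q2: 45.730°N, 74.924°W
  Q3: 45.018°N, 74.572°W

Q1→T2; Q2→T3; Q3→T1

Q1 at 45.498°N, 74.723°W:
  T1: 51.911 km
  T2: 18.582 km
  T3: 34.587 km
  T4: 22.672 km
  T5: 51.148 km
  → nearest: T2 (18.582 km)
Q2 at 45.730°N, 74.924°W:
  T1: 81.541 km
  T2: 27.529 km
  T3: 10.870 km
  T4: 49.983 km
  T5: 75.422 km
  → nearest: T3 (10.870 km)
Q3 at 45.018°N, 74.572°W:
  T1: 5.061 km
  T2: 60.083 km
  T3: 89.303 km
  T4: 34.256 km
  T5: 24.840 km
  → nearest: T1 (5.061 km)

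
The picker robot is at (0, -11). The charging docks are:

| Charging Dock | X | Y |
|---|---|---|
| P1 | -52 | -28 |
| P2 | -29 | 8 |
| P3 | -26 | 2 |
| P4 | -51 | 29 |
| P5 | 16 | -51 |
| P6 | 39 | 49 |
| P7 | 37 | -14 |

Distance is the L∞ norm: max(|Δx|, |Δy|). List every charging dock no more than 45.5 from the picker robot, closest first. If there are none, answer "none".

P3, P2, P7, P5

Distances from (0, -11):
P1: 52
P2: 29
P3: 26
P4: 51
P5: 40
P6: 60
P7: 37
Threshold 45.5: P3 (26), P2 (29), P7 (37), P5 (40) are within range.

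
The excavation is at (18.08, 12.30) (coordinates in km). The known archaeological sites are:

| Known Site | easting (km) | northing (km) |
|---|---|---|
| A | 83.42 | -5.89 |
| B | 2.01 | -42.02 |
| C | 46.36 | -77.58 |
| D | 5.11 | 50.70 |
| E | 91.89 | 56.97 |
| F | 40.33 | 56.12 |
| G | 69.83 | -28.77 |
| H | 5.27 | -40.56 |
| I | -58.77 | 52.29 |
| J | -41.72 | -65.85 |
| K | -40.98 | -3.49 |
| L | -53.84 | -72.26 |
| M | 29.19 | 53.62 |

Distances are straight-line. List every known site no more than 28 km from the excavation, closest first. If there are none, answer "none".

none

Distances from (18.08, 12.30):
A: √((65.34)² + (-18.19)²) = √(4269.3156 + 330.8761) = 67.82 km
B: √((-16.07)² + (-54.32)²) = √(258.2449 + 2950.6624) = 56.65 km
C: √((28.28)² + (-89.88)²) = √(799.7584 + 8078.4144) = 94.22 km
D: √((-12.97)² + (38.40)²) = √(168.2209 + 1474.5600) = 40.53 km
E: √((73.81)² + (44.67)²) = √(5447.9161 + 1995.4089) = 86.27 km
F: √((22.25)² + (43.82)²) = √(495.0625 + 1920.1924) = 49.15 km
G: √((51.75)² + (-41.07)²) = √(2678.0625 + 1686.7449) = 66.07 km
H: √((-12.81)² + (-52.86)²) = √(164.0961 + 2794.1796) = 54.39 km
I: √((-76.85)² + (39.99)²) = √(5905.9225 + 1599.2001) = 86.63 km
J: √((-59.80)² + (-78.15)²) = √(3576.0400 + 6107.4225) = 98.40 km
K: √((-59.06)² + (-15.79)²) = √(3488.0836 + 249.3241) = 61.13 km
L: √((-71.92)² + (-84.56)²) = √(5172.4864 + 7150.3936) = 111.01 km
M: √((11.11)² + (41.32)²) = √(123.4321 + 1707.3424) = 42.79 km
Threshold 28 km: none within range.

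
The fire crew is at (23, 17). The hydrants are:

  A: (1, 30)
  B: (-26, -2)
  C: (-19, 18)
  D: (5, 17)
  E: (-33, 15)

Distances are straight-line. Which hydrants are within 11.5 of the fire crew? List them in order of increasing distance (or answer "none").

Distances from (23, 17):
A: √((-22)² + (13)²) = √(484.000 + 169.000) = 25.6
B: √((-49)² + (-19)²) = √(2401.000 + 361.000) = 52.6
C: √((-42)² + (1)²) = √(1764.000 + 1.000) = 42.0
D: √((-18)² + (0)²) = √(324.000 + 0.000) = 18.0
E: √((-56)² + (-2)²) = √(3136.000 + 4.000) = 56.0
Threshold 11.5: none within range.

none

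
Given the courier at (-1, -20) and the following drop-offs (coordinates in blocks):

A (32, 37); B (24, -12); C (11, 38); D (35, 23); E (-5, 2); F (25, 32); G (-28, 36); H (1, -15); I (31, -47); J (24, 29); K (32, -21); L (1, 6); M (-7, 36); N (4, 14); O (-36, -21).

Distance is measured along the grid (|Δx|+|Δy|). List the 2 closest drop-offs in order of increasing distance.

H, E

Distances from (-1, -20):
A: |33| + |57| = 33 + 57 = 90 blocks
B: |25| + |8| = 25 + 8 = 33 blocks
C: |12| + |58| = 12 + 58 = 70 blocks
D: |36| + |43| = 36 + 43 = 79 blocks
E: |-4| + |22| = 4 + 22 = 26 blocks
F: |26| + |52| = 26 + 52 = 78 blocks
G: |-27| + |56| = 27 + 56 = 83 blocks
H: |2| + |5| = 2 + 5 = 7 blocks
I: |32| + |-27| = 32 + 27 = 59 blocks
J: |25| + |49| = 25 + 49 = 74 blocks
K: |33| + |-1| = 33 + 1 = 34 blocks
L: |2| + |26| = 2 + 26 = 28 blocks
M: |-6| + |56| = 6 + 56 = 62 blocks
N: |5| + |34| = 5 + 34 = 39 blocks
O: |-35| + |-1| = 35 + 1 = 36 blocks
Sorted: H (7 blocks) < E (26 blocks) < L (28 blocks) < B (33 blocks) < …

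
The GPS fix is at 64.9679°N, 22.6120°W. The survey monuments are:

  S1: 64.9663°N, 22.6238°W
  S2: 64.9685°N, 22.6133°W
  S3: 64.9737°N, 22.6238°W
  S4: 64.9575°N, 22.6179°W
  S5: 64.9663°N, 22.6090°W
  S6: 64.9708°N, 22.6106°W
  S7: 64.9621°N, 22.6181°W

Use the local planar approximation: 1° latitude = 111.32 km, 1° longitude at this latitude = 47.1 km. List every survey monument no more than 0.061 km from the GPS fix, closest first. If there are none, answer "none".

none

Distances from 64.9679°N, 22.6120°W:
S1: 0.5836 km
S2: 0.0906 km
S3: 0.8519 km
S4: 1.1906 km
S5: 0.2274 km
S6: 0.3295 km
S7: 0.7067 km
Threshold 0.061 km: none within range.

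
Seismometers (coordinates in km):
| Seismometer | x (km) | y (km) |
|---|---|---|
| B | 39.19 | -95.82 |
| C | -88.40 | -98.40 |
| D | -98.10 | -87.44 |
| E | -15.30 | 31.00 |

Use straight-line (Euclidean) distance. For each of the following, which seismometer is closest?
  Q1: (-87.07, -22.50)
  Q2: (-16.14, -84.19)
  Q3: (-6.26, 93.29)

Q1 at (-87.07, -22.50):
  B: √((126.26)² + (-73.32)²) = √(15941.5876 + 5375.8224) = 146.00 km
  C: √((-1.33)² + (-75.90)²) = √(1.7689 + 5760.8100) = 75.91 km
  D: √((-11.03)² + (-64.94)²) = √(121.6609 + 4217.2036) = 65.87 km
  E: √((71.77)² + (53.50)²) = √(5150.9329 + 2862.2500) = 89.52 km
  → nearest: D (65.87 km)
Q2 at (-16.14, -84.19):
  B: √((55.33)² + (-11.63)²) = √(3061.4089 + 135.2569) = 56.54 km
  C: √((-72.26)² + (-14.21)²) = √(5221.5076 + 201.9241) = 73.64 km
  D: √((-81.96)² + (-3.25)²) = √(6717.4416 + 10.5625) = 82.02 km
  E: √((0.84)² + (115.19)²) = √(0.7056 + 13268.7361) = 115.19 km
  → nearest: B (56.54 km)
Q3 at (-6.26, 93.29):
  B: √((45.45)² + (-189.11)²) = √(2065.7025 + 35762.5921) = 194.49 km
  C: √((-82.14)² + (-191.69)²) = √(6746.9796 + 36745.0561) = 208.55 km
  D: √((-91.84)² + (-180.73)²) = √(8434.5856 + 32663.3329) = 202.73 km
  E: √((-9.04)² + (-62.29)²) = √(81.7216 + 3880.0441) = 62.94 km
  → nearest: E (62.94 km)

Q1→D; Q2→B; Q3→E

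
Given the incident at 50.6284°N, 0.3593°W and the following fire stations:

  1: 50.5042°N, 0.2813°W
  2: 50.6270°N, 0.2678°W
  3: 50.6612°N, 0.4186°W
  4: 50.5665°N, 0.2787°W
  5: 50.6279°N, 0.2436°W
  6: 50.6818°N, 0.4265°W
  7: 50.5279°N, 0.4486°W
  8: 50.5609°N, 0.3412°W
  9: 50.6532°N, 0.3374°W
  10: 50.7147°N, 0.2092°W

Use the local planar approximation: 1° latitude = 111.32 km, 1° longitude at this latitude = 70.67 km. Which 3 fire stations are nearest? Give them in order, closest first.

Distances from 50.6284°N, 0.3593°W:
1: 14.8843 km
2: 6.4682 km
3: 5.5583 km
4: 8.9402 km
5: 8.1767 km
6: 7.6086 km
7: 12.8449 km
8: 7.6222 km
9: 3.1650 km
10: 14.3113 km
Sorted: 9 (3.1650 km) < 3 (5.5583 km) < 2 (6.4682 km) < 6 (7.6086 km) < 8 (7.6222 km) < …

9, 3, 2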